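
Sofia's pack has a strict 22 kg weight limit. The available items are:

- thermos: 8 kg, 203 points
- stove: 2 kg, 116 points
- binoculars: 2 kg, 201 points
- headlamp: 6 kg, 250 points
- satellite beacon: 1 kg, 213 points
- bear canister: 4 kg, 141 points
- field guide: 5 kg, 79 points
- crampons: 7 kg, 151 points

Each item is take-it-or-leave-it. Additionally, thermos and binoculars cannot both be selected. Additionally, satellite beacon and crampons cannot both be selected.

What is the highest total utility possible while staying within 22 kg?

1000

Stove + binoculars + headlamp + satellite beacon + bear canister + field guide uses 20 of the 22 kg and totals 1000.
No other feasible combination exceeds 1000.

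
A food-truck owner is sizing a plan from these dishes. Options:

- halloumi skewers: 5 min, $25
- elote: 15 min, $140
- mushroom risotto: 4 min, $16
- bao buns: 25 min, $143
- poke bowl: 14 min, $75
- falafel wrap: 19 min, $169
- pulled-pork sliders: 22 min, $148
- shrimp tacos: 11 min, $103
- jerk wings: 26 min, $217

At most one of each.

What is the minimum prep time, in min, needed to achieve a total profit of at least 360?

45

Need the lightest bundle worth ≥ 360.
Taking elote + falafel wrap + shrimp tacos gives 412 (≥ 360) for 45 min.
No combination under 45 min hits 360.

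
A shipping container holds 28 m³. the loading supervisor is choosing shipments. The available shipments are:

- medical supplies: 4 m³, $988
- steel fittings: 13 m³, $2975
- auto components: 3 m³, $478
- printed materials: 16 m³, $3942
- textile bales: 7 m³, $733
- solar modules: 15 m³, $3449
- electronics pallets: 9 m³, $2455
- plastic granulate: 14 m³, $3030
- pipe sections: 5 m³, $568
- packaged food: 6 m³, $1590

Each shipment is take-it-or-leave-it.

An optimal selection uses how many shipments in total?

The maximum revenue within 28 m³ is 7020.
One optimal bundle: steel fittings + electronics pallets + packaged food (28 m³).
Every optimal selection uses 3 shipments.

3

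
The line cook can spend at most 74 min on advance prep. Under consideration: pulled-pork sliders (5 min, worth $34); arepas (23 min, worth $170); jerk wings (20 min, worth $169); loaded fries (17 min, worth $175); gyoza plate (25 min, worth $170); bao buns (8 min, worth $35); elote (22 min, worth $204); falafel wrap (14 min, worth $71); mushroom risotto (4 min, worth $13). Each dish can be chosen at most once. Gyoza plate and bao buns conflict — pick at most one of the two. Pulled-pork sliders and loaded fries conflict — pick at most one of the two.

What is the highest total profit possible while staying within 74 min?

Jerk wings + loaded fries + elote + falafel wrap uses 73 of the 74 min and totals 619.

619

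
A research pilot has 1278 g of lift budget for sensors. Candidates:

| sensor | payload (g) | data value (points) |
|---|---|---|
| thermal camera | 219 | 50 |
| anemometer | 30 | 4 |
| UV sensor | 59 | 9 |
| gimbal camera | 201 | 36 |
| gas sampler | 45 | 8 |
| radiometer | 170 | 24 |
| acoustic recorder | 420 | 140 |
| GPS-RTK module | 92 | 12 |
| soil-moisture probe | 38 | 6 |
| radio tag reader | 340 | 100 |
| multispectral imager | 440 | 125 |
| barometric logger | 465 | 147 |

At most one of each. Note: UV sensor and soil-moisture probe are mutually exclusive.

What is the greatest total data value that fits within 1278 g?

The ratio ordering already packs tightly: gas sampler + acoustic recorder + radio tag reader + barometric logger, 1270 g, 395.

395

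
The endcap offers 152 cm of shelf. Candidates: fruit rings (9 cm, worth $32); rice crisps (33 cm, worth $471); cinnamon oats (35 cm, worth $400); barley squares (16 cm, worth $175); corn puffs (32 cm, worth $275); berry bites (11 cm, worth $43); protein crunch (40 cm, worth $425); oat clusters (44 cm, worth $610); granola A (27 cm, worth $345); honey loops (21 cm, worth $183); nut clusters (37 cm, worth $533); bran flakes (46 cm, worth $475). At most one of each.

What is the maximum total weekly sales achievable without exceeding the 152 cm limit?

A density-first pass picks rice crisps + berry bites + oat clusters + granola A + nut clusters — 2002 at 152 cm.
The 38 cm tied up in berry bites and granola A is better spent on cinnamon oats — total rises to 2014 (149 cm).

2014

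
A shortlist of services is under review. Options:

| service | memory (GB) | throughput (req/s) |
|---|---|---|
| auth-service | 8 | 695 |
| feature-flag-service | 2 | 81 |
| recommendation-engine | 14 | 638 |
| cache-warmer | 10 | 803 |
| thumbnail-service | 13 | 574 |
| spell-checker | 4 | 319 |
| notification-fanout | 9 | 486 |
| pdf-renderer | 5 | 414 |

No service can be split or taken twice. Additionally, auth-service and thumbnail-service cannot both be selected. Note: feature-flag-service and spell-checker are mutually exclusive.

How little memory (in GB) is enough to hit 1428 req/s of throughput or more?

17

Need the lightest bundle worth ≥ 1428.
Taking auth-service + spell-checker + pdf-renderer gives 1428 (≥ 1428) for 17 GB.
No combination under 17 GB hits 1428.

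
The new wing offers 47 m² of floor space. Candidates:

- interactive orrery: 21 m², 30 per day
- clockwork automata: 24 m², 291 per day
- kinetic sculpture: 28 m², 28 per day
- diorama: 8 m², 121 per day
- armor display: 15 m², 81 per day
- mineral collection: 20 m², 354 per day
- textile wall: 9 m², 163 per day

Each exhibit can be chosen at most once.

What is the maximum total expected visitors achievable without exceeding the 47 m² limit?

645

Taking the top-ratio exhibits first gives diorama + mineral collection + textile wall for 638 (37 m²).
The 17 m² tied up in diorama and textile wall is better spent on clockwork automata — total rises to 645 (44 m²).
Every other selection either busts 47 m² or fails to beat 645.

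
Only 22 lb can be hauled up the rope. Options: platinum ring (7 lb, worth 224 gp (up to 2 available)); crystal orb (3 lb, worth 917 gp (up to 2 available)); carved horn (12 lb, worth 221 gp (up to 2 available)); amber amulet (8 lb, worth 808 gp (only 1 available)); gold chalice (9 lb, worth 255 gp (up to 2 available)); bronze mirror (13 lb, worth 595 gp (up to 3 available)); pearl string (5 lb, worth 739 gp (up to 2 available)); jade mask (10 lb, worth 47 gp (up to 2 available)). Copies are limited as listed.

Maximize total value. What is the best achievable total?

3381

The ratio heuristic lands on 2×crystal orb + 2×pearl string (3312) but leaves 6 lb idle.
Dropping pearl string frees 5 lb; slotting in amber amulet (8 lb) lifts the total to 3381 at 19 lb.
Nothing else within 22 lb beats 3381.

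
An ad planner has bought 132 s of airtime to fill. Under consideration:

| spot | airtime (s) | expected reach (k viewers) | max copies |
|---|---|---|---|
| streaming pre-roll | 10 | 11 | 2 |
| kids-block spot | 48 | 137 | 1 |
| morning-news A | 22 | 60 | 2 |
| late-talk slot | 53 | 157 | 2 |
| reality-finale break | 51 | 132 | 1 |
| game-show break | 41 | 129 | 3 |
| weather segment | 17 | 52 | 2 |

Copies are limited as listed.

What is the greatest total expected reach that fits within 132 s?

By expected reach per s: game-show break 3.15, weather segment 3.06, late-talk slot 2.96 lead.
A density-first pass picks 3×game-show break — 387 at 123 s.
The 41 s tied up in game-show break is better spent on kids-block spot — total rises to 395 (130 s).
That's the maximum — no swap from here does better than 395.

395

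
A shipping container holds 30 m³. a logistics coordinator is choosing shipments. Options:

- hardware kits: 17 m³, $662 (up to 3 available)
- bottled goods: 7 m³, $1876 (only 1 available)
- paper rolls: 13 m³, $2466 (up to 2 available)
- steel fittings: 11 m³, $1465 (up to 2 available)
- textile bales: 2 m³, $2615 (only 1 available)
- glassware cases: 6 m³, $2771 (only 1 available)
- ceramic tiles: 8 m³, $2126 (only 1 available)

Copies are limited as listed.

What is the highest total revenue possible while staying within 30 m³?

Ranking by ratio (revenue/m³): textile bales 1307.50, glassware cases 461.83, bottled goods 268.00, ceramic tiles 265.75.
Filling by ratio: bottled goods + textile bales + glassware cases + ceramic tiles for 9388, with 7 m³ left unused.
Dropping bottled goods frees 7 m³; slotting in paper rolls (13 m³) lifts the total to 9978 at 29 m³.
The spare 1 m³ is too small for any remaining shipment, and no exchange beats 9978.

9978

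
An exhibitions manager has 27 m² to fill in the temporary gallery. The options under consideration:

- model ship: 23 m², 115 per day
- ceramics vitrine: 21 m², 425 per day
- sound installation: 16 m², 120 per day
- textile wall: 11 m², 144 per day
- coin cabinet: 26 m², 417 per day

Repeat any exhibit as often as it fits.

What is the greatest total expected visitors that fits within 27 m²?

Ceramics vitrine uses 21 of the 27 m² and totals 425.
Nothing else within 27 m² beats 425.

425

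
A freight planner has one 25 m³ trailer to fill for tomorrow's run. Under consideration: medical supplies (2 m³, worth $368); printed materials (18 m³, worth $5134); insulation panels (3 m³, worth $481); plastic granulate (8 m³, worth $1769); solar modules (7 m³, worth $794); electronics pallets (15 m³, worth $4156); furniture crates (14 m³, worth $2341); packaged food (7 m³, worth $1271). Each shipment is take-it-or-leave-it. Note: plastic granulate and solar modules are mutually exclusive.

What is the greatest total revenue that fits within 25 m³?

A density-first pass picks medical supplies + printed materials + insulation panels — 5983 at 23 m³.
The 5 m³ tied up in medical supplies and insulation panels is better spent on packaged food — total rises to 6405 (25 m³).
Runner-up medical supplies + plastic granulate + electronics pallets tops out at 6293.

6405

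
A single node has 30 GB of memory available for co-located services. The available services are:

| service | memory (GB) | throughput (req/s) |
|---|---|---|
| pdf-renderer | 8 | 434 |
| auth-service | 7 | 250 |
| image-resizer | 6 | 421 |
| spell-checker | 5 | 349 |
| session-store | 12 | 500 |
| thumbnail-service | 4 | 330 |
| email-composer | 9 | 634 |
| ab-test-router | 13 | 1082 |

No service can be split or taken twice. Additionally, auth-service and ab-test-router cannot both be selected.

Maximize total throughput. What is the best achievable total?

Density check — ab-test-router 83.23, thumbnail-service 82.50, email-composer 70.44 are the best per GB.
Greedy by ratio would take thumbnail-service + email-composer + ab-test-router: 26 GB used, total 2046.
The 9 GB tied up in email-composer is better spent on pdf-renderer + spell-checker — total rises to 2195 (30 GB).
Next best is image-resizer + spell-checker + thumbnail-service + ab-test-router at 2182 (28 GB) — short by 13.

2195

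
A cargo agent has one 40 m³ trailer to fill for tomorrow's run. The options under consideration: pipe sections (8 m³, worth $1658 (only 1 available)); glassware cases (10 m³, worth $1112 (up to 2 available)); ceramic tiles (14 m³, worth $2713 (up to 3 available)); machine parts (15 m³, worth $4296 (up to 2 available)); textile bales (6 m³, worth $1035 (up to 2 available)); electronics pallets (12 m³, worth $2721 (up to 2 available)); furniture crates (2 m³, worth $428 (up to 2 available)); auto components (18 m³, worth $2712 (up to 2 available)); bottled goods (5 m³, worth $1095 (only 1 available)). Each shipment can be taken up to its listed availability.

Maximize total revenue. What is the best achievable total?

A density-first pass picks 2×machine parts + 2×furniture crates + bottled goods — 10543 at 39 m³.
The 7 m³ tied up in furniture crates and bottled goods is better spent on pipe sections — total rises to 10678 (40 m³).
That's the maximum — no swap from here does better than 10678.

10678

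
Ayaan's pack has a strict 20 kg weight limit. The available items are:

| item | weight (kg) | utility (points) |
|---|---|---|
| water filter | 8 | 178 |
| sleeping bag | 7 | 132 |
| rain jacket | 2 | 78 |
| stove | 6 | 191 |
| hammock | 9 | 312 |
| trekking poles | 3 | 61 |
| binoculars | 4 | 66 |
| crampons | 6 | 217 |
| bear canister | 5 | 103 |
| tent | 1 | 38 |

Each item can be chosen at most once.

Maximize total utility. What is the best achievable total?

Ranking by ratio (utility/kg): rain jacket 39.00, tent 38.00, crampons 36.17.
The ratio heuristic lands on rain jacket + hammock + crampons + tent (645) but leaves 2 kg idle.
The 1 kg tied up in tent is better spent on trekking poles — total rises to 668 (20 kg).

668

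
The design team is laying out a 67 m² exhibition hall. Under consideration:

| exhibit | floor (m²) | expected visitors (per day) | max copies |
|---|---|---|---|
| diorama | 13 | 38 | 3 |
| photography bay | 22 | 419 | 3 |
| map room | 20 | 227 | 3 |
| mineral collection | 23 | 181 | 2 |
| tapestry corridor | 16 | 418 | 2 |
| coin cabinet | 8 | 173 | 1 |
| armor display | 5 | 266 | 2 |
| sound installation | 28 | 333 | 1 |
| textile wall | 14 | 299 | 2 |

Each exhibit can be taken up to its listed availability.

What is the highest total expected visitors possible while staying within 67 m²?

1840

Best packing: 2×tapestry corridor + coin cabinet + 2×armor display + textile wall — 64 m², 1840 total.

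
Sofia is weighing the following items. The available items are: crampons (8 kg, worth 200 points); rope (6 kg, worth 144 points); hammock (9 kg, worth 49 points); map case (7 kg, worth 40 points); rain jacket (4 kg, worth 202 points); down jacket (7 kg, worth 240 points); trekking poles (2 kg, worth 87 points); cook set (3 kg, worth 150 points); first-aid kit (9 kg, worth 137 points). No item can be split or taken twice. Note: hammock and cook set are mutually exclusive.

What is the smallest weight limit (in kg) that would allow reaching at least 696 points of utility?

Look for the lowest-weight combination reaching 696.
rope + rain jacket + down jacket + cook set reaches 736 using 20 kg.
Any bundle with less than 20 kg falls short of 696.

20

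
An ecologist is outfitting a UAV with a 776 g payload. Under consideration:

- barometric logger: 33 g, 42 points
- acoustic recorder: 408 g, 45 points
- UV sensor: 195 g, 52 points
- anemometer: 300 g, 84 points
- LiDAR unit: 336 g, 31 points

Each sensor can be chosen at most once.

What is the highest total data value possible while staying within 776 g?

Density check — barometric logger 1.27, anemometer 0.28, UV sensor 0.27 are the best per g.
Best packing: barometric logger + UV sensor + anemometer — 528 g, 178 total.
Next best is barometric logger + acoustic recorder + anemometer at 171 (741 g) — short by 7.

178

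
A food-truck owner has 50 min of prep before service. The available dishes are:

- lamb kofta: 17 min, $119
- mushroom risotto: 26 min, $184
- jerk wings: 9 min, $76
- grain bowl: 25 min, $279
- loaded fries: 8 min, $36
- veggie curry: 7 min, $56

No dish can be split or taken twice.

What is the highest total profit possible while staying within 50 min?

A density-first pass picks jerk wings + grain bowl + loaded fries + veggie curry — 447 at 49 min.
Replace jerk wings and loaded fries with lamb kofta: the trade gains 7 net, giving 454 at 49 min.
Nothing else within 50 min beats 454.

454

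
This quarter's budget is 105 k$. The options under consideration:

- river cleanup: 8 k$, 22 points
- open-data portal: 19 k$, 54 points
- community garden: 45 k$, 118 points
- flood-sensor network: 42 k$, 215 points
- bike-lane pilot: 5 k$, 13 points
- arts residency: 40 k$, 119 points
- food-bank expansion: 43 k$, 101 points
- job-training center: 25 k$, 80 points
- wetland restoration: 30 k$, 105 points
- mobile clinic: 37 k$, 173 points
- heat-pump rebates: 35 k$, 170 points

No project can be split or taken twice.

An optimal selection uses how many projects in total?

3

Best achievable projected impact is 468.
flood-sensor network + job-training center + mobile clinic hits 468 at 104 k$.
Any selection reaching 468 contains exactly 3 projects.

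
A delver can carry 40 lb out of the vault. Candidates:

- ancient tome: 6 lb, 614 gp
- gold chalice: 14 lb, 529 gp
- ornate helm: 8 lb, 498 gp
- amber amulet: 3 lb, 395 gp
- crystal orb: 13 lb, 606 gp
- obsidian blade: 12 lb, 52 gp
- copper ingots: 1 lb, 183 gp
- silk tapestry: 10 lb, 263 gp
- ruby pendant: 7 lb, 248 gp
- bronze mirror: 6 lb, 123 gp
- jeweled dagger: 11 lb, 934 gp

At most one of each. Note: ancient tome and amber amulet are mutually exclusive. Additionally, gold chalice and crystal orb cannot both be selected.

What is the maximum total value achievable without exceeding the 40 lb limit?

2835

Density check — copper ingots 183.00, amber amulet 131.67, ancient tome 102.33 are the best per lb.
Taking ancient tome + ornate helm + crystal orb + copper ingots + jeweled dagger: 39 lb used, 2835 in value.
Runner-up ancient tome + gold chalice + ornate helm + copper ingots + jeweled dagger tops out at 2758.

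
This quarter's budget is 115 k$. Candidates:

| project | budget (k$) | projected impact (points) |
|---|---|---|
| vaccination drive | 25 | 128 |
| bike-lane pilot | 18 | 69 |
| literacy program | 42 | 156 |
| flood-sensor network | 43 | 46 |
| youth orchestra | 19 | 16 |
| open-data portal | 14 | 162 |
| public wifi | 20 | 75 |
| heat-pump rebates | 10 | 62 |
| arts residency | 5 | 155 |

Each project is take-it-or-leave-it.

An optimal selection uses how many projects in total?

6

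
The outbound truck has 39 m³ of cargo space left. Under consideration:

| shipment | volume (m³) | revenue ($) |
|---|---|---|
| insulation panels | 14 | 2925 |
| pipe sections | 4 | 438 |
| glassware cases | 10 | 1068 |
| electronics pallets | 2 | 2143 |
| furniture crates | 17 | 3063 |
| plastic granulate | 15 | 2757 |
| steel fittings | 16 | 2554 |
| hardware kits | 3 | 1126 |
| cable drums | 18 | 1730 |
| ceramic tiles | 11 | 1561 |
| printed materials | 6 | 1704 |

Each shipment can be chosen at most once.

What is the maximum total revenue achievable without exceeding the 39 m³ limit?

9835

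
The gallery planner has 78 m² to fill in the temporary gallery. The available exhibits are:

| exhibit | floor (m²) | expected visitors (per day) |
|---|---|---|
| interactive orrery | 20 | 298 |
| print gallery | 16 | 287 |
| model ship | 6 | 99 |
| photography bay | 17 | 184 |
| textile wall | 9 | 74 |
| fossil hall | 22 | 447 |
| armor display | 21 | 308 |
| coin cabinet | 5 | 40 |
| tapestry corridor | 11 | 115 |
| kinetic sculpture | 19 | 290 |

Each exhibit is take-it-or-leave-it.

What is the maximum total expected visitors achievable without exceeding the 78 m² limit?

The ratio heuristic lands on print gallery + model ship + fossil hall + tapestry corridor + kinetic sculpture (1238) but leaves 4 m² idle.
Dropping model ship and tapestry corridor frees 17 m²; slotting in armor display (21 m²) lifts the total to 1332 at 78 m².
Every other selection either busts 78 m² or fails to beat 1332.

1332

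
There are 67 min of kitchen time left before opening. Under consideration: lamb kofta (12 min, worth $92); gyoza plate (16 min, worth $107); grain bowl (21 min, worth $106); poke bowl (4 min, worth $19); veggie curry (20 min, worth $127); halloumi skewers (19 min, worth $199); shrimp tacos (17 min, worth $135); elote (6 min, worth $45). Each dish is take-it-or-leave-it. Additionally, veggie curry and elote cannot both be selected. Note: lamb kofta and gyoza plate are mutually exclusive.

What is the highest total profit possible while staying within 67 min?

505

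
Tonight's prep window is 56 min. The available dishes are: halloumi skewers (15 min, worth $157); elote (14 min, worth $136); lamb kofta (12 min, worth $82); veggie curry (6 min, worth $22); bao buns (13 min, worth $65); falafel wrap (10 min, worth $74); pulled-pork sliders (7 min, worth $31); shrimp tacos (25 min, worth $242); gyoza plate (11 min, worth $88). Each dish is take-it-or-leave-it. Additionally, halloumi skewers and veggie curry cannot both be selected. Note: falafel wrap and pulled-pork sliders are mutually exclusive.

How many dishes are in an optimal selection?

3

Best achievable profit is 535.
For example halloumi skewers + elote + shrimp tacos achieves it, using 54 min.
Every optimal selection uses 3 dishes.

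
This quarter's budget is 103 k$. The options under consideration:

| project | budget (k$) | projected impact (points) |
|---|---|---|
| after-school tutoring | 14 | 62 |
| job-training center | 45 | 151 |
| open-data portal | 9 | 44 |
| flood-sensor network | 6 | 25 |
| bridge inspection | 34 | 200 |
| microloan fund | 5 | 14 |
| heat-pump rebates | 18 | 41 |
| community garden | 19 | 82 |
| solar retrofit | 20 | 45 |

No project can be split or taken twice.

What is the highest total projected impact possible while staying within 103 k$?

By projected impact per k$: bridge inspection 5.88, open-data portal 4.89, after-school tutoring 4.43 lead.
Greedy by ratio would take after-school tutoring + open-data portal + flood-sensor network + bridge inspection + microloan fund + community garden: 87 k$ used, total 427.
The 5 k$ tied up in microloan fund is better spent on solar retrofit — total rises to 458 (102 k$).
Nothing else within 103 k$ beats 458.

458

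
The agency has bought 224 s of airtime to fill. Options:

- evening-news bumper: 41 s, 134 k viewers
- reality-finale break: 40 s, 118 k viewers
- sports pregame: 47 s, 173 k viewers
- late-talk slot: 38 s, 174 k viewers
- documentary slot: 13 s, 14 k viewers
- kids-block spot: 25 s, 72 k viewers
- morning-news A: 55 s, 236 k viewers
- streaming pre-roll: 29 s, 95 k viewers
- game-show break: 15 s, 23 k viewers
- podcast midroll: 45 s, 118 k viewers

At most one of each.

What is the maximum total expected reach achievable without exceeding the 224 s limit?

A density-first pass picks evening-news bumper + sports pregame + late-talk slot + documentary slot + morning-news A + streaming pre-roll — 826 at 223 s.
Replace documentary slot and streaming pre-roll with reality-finale break: the trade gains 9 net, giving 835 at 221 s.

835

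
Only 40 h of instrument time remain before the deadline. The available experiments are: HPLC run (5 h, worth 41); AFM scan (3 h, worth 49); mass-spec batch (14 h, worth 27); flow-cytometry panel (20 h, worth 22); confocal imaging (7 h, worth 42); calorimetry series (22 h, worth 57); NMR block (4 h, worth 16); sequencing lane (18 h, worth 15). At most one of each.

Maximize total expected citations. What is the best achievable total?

By expected citations per h: AFM scan 16.33, HPLC run 8.20, confocal imaging 6.00, NMR block 4.00 lead.
A density-first pass picks HPLC run + AFM scan + mass-spec batch + confocal imaging + NMR block — 175 at 33 h.
Dropping mass-spec batch and NMR block frees 18 h; slotting in calorimetry series (22 h) lifts the total to 189 at 37 h.
An exhaustive check of the 256 subsets confirms 189.

189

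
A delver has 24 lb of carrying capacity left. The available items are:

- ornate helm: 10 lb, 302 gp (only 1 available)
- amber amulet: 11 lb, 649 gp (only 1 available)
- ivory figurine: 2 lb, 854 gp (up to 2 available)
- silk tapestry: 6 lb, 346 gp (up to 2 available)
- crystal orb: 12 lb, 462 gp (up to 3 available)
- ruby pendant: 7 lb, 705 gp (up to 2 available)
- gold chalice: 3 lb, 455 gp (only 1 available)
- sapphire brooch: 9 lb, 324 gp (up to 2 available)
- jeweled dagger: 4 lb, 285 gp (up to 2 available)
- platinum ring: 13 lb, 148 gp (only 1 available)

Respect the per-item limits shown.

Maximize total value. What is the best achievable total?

3573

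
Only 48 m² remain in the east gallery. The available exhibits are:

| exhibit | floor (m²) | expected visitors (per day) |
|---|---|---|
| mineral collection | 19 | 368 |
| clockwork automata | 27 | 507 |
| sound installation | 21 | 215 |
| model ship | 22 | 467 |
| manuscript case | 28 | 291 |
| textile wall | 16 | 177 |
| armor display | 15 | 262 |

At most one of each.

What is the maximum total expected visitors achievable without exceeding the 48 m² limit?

875

Taking the top-ratio exhibits first gives mineral collection + model ship for 835 (41 m²).
The 22 m² tied up in model ship is better spent on clockwork automata — total rises to 875 (46 m²).
No other feasible combination exceeds 875.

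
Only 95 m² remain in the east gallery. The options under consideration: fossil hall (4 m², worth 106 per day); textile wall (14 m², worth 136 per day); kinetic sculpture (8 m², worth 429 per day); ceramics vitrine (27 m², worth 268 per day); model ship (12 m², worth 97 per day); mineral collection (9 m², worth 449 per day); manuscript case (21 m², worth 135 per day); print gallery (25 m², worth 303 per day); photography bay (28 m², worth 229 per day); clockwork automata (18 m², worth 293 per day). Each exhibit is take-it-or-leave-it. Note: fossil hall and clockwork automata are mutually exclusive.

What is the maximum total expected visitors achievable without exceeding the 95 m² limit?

Best packing: textile wall + kinetic sculpture + mineral collection + manuscript case + print gallery + clockwork automata — 95 m², 1745 total.
Next best is kinetic sculpture + ceramics vitrine + mineral collection + print gallery + clockwork automata at 1742 (87 m²) — short by 3.

1745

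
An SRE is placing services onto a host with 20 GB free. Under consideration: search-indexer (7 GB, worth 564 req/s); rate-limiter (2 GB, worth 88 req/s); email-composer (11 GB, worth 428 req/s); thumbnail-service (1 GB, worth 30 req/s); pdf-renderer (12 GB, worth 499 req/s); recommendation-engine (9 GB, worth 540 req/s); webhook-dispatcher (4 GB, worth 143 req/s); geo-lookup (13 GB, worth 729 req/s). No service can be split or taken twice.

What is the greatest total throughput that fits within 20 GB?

1293

A density-first pass picks search-indexer + rate-limiter + thumbnail-service + recommendation-engine — 1222 at 19 GB.
Dropping rate-limiter and thumbnail-service and recommendation-engine frees 12 GB; slotting in geo-lookup (13 GB) lifts the total to 1293 at 20 GB.
Nothing else within 20 GB beats 1293.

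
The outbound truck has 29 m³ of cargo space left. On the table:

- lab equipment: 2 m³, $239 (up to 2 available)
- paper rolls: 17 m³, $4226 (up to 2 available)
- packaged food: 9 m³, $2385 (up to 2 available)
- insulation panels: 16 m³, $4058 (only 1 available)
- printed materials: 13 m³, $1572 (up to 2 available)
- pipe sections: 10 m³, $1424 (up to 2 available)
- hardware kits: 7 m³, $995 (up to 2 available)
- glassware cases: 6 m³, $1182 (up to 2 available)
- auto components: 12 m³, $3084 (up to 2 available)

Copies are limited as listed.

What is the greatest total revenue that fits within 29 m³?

7310

Ranking by ratio (revenue/m³): packaged food 265.00, auto components 257.00, insulation panels 253.62, paper rolls 248.59.
Taking the top-ratio shipments first gives 2×lab equipment + 2×packaged food + glassware cases for 6430 (28 m³).
But paper rolls + auto components fits in 29 m³ and reaches 7310.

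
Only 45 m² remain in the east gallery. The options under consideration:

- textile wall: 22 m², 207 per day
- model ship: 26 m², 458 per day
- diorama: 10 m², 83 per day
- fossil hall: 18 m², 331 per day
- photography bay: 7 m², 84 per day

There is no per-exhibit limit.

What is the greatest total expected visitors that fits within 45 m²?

Ranking by ratio (expected visitors/m²): fossil hall 18.39, model ship 17.62, photography bay 12.00.
Filling by ratio: 2×fossil hall + photography bay for 746, with 2 m² left unused.
Dropping fossil hall and photography bay frees 25 m²; slotting in model ship (26 m²) lifts the total to 789 at 44 m².
The spare 1 m² is too small for any remaining exhibit, and no exchange beats 789.

789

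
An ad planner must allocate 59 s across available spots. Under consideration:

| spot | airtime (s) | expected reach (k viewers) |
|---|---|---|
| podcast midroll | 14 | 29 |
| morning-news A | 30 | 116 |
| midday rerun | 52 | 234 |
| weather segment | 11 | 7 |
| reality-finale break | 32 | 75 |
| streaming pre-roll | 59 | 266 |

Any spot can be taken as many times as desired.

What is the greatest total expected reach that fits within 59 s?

Streaming pre-roll uses 59 of the 59 s and totals 266.

266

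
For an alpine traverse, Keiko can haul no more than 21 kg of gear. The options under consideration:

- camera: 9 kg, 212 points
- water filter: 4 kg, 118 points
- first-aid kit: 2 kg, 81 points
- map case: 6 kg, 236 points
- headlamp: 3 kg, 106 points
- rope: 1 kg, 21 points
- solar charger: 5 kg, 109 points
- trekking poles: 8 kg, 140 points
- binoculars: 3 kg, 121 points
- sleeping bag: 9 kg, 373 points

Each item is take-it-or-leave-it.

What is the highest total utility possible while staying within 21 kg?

836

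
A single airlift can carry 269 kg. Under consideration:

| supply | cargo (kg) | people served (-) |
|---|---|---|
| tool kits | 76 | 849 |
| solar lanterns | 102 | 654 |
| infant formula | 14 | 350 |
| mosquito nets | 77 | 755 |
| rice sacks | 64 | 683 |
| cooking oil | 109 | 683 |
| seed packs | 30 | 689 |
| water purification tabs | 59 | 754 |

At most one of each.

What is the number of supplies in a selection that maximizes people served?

5

The maximum people served within 269 kg is 3397.
tool kits + infant formula + mosquito nets + seed packs + water purification tabs hits 3397 at 256 kg.
Every optimal selection uses 5 supplies.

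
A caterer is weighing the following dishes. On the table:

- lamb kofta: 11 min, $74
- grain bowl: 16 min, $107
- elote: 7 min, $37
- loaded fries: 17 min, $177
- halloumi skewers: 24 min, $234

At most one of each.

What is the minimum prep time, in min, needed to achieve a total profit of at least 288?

35

Minimise min subject to total profit ≥ 288.
lamb kofta + elote + loaded fries: 288 profit at 35 min.
Any bundle with less than 35 min falls short of 288.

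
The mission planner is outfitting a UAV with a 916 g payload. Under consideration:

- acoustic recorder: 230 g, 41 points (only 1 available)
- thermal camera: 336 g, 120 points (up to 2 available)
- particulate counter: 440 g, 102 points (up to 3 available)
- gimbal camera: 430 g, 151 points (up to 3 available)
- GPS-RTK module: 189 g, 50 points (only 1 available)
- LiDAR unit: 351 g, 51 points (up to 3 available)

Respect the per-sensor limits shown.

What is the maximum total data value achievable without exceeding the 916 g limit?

Density check — thermal camera 0.36, gimbal camera 0.35, GPS-RTK module 0.26 are the best per g.
Filling by ratio: 2×thermal camera + GPS-RTK module for 290, with 55 g left unused.
Dropping 2×thermal camera and GPS-RTK module frees 861 g; slotting in 2×gimbal camera (860 g) lifts the total to 302 at 860 g.
Every other selection either busts 916 g or exceeds an availability limit or fails to beat 302.

302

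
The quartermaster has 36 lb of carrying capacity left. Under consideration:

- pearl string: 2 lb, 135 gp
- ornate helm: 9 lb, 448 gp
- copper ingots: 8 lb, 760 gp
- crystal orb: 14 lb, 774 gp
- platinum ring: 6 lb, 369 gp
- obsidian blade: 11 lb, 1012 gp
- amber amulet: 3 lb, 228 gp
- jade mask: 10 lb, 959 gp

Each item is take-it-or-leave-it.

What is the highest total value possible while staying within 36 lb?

Density check — jade mask 95.90, copper ingots 95.00, obsidian blade 92.00, amber amulet 76.00 are the best per lb.
Greedy by ratio would take pearl string + copper ingots + obsidian blade + amber amulet + jade mask: 34 lb used, total 3094.
Replace pearl string and amber amulet with platinum ring: the trade gains 6 net, giving 3100 at 35 lb.
That's the maximum — no swap from here does better than 3100.

3100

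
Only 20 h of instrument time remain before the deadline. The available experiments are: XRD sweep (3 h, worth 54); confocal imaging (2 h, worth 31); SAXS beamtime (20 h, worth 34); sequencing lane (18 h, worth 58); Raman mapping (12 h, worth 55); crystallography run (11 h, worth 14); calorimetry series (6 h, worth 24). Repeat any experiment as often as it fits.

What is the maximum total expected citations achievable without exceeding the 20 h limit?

355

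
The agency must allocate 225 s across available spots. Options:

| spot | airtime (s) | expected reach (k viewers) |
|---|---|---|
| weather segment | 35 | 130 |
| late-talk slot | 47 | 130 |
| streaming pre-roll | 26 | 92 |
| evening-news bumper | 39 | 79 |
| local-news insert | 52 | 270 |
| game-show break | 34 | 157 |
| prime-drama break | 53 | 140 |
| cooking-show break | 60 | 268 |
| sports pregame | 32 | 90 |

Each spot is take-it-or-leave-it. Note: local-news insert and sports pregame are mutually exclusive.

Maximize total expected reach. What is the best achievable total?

927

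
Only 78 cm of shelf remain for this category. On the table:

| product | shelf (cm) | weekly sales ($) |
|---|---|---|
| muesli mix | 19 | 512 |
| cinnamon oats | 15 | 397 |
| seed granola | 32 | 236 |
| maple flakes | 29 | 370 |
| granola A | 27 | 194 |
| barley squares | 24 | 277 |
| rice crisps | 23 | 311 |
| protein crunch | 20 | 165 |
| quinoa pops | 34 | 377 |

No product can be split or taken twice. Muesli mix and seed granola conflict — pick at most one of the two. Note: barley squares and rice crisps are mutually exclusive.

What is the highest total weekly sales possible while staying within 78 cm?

Ranking by ratio (weekly sales/cm): muesli mix 26.95, cinnamon oats 26.47, rice crisps 13.52.
Muesli mix + cinnamon oats + rice crisps + protein crunch uses 77 of the 78 cm and totals 1385.
Every other selection either busts 78 cm or breaks a pairing rule or fails to beat 1385.

1385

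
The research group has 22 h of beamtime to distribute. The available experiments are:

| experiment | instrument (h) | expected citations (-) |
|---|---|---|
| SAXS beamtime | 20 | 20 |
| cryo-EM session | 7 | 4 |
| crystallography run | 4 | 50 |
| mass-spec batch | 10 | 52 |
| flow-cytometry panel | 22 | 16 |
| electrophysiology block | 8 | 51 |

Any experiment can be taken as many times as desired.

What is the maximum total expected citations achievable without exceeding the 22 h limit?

250

The ratio ordering already packs tightly: 5×crystallography run, 20 h, 250.
Every other selection either busts 22 h or fails to beat 250.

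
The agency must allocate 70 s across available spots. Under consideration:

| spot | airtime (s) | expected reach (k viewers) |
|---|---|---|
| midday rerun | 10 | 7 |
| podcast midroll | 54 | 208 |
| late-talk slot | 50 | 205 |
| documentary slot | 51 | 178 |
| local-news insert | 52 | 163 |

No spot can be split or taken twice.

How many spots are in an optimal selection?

2

The maximum expected reach within 70 s is 215.
For example midday rerun + podcast midroll achieves it, using 64 s.
All optima have 2 spots.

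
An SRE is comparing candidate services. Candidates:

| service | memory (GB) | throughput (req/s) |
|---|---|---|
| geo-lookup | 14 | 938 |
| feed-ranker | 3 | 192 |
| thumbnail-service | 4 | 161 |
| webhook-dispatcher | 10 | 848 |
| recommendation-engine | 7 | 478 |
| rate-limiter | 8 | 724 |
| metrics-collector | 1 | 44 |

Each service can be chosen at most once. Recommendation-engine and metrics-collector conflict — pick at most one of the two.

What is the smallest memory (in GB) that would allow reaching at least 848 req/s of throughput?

Minimise GB subject to total throughput ≥ 848.
webhook-dispatcher reaches 848 using 10 GB.
Any bundle with less than 10 GB falls short of 848.

10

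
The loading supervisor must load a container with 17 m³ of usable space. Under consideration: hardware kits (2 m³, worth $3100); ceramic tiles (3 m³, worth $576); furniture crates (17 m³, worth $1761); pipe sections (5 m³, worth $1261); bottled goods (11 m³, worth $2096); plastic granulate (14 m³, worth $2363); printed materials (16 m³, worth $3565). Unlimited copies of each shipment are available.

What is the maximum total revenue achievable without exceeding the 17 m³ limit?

24800

Best packing: 8×hardware kits — 16 m³, 24800 total.
No other feasible combination exceeds 24800.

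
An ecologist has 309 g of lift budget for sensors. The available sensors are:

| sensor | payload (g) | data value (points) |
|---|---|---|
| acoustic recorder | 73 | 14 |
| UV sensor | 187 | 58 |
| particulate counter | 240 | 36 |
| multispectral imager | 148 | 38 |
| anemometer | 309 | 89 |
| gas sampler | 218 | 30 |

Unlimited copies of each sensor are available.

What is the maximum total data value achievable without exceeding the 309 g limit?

89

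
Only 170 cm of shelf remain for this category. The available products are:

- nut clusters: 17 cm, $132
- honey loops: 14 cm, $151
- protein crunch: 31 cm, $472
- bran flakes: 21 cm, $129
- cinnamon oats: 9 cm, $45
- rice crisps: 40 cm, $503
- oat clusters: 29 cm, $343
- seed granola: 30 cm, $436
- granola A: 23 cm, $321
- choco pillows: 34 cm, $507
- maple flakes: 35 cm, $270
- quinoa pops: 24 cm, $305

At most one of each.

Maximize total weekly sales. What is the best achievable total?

2284

Greedy by ratio would take honey loops + protein crunch + cinnamon oats + seed granola + granola A + choco pillows + quinoa pops: 165 cm used, total 2237.
The 38 cm tied up in honey loops and quinoa pops is better spent on rice crisps — total rises to 2284 (167 cm).
Every other selection either busts 170 cm or fails to beat 2284.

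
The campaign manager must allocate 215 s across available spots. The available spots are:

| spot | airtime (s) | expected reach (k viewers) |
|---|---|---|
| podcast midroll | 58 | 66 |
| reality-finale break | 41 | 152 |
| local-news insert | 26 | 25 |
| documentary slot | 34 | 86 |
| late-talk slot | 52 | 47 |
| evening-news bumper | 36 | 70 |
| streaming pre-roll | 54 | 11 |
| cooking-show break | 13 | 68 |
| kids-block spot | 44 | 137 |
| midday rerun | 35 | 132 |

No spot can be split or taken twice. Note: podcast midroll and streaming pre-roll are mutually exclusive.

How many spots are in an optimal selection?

6

The maximum expected reach within 215 s is 645.
One optimal bundle: reality-finale break + documentary slot + evening-news bumper + cooking-show break + kids-block spot + midday rerun (203 s).
All optima have 6 spots.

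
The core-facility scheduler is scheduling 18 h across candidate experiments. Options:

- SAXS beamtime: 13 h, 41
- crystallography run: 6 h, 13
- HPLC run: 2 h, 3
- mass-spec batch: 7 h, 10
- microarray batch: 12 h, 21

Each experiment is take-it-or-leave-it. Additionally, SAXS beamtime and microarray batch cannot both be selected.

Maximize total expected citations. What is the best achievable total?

44

By expected citations per h: SAXS beamtime 3.15, crystallography run 2.17, microarray batch 1.75 lead.
Taking SAXS beamtime + HPLC run: 15 h used, 44 in expected citations.
Nothing else feasible within 18 h beats 44.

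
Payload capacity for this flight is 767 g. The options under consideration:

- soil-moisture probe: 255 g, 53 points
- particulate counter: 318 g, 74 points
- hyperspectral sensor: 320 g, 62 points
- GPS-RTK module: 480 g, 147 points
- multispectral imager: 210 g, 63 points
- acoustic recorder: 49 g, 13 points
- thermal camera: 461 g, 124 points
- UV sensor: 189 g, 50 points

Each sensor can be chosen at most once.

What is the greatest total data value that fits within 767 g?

Ranking by ratio (data value/g): GPS-RTK module 0.31, multispectral imager 0.30, thermal camera 0.27, acoustic recorder 0.27.
The ratio ordering already packs tightly: GPS-RTK module + multispectral imager + acoustic recorder, 739 g, 223.
That's the maximum — no swap from here does better than 223.

223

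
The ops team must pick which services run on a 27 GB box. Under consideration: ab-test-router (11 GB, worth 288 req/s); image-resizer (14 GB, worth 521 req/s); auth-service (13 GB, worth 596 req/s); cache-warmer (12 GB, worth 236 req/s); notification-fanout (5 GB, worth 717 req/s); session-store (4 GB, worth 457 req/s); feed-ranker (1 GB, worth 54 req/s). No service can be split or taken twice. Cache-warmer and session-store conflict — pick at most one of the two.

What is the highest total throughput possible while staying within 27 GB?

1824

Best packing: auth-service + notification-fanout + session-store + feed-ranker — 23 GB, 1824 total.
Next best is auth-service + notification-fanout + session-store at 1770 (22 GB) — short by 54.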